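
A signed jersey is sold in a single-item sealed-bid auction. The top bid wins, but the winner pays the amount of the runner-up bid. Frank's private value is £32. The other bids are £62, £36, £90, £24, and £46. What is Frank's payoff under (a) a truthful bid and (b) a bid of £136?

The highest competing bid is £90.
Bidding truthfully at £32: the top bid is £90 (a rival), so Frank loses. Payoff = £0.
Bidding £136: Frank has the top bid, wins, and pays the second-highest bid £90. Payoff = £32 − £90 = -£58.
This is the dominant-strategy logic: truthful bidding weakly beats any alternative.

(a) £0  (b) -£58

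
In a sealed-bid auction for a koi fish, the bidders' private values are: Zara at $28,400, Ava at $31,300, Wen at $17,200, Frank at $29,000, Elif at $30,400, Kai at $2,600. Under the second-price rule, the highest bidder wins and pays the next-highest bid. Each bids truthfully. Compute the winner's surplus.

Surplus = $900.

Sorted high to low: Ava $31,300 > Elif $30,400 > Frank $29,000 > Zara $28,400 > Wen $17,200 > Kai $2,600.
Ava wins with the top bid and pays the second-highest, $30,400.
Surplus = $31,300 − $30,400 = $900.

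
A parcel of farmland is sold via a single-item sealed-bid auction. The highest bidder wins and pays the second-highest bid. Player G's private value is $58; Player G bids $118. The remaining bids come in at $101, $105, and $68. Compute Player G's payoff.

Highest competing bid: $105.
Player G's bid $118 is the highest overall, so Player G wins and pays the second-highest bid, $105.
Payoff = value − price = $58 − $105 = -$47.
Overbidding won the item at a price above value — truthful bidding would have avoided this loss.

-$47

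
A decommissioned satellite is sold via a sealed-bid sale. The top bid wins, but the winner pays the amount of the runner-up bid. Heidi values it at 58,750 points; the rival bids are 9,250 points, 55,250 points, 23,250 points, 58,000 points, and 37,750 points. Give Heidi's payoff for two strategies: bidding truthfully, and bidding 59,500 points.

The highest competing bid is 58,000 points.
Bidding truthfully at 58,750 points: Heidi has the top bid, wins, and pays the second-highest bid 58,000 points. Payoff = 58,750 points − 58,000 points = 750 points.
Bidding 59,500 points: Heidi has the top bid, wins, and pays the second-highest bid 58,000 points. Payoff = 58,750 points − 58,000 points = 750 points.

(a) 750 points  (b) 750 points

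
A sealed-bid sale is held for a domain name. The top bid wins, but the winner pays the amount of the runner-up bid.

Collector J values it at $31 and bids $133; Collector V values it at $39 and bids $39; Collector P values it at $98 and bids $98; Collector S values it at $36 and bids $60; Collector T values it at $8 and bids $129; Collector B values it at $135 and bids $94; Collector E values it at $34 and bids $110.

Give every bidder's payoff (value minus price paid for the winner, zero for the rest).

Ranking the bids: Collector J $133; Collector T $129; Collector E $110; Collector P $98; Collector B $94; Collector S $60; Collector V $39.
Collector J has the top bid and wins; the price is the second-highest bid, $129.
Collector J's payoff = $31 − $129 = -$98. All other bidders lose, so their payoff is 0.

Payoffs: Collector J -$98, Collector V $0, Collector P $0, Collector S $0, Collector T $0, Collector B $0, Collector E $0.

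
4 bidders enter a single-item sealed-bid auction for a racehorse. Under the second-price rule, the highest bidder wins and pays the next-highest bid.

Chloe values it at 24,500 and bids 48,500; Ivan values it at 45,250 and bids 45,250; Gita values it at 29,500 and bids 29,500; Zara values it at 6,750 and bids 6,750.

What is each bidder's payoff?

Payoffs: Chloe -20,750, Ivan 0, Gita 0, Zara 0.

Ordered from highest: Chloe 48,500 > Ivan 45,250 > Gita 29,500 > Zara 6,750.
Chloe has the top bid and wins; the price is the second-highest bid, 45,250.
Chloe's payoff = 24,500 − 45,250 = -20,750. All other bidders lose, so their payoff is 0.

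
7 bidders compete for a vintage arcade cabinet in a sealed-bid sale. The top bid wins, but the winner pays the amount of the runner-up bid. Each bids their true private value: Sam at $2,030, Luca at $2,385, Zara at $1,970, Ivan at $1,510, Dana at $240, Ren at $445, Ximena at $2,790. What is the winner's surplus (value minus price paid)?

$405

Bids in descending order: Ximena $2,790; Luca $2,385; Sam $2,030; Zara $1,970; Ivan $1,510; Ren $445; Dana $240.
Ximena wins with the top bid and pays the second-highest, $2,385.
Surplus = $2,790 − $2,385 = $405.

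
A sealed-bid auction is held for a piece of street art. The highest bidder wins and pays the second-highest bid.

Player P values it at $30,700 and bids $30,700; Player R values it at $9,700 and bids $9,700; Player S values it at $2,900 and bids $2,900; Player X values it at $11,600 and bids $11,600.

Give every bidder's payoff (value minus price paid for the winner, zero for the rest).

Player P $19,100, Player R $0, Player S $0, Player X $0.

Ordered from highest: Player P $30,700, then Player X $11,600, then Player R $9,700, then Player S $2,900.
Player P has the top bid and wins; the price is the second-highest bid, $11,600.
Player P's payoff = $30,700 − $11,600 = $19,100. All other bidders lose, so their payoff is 0.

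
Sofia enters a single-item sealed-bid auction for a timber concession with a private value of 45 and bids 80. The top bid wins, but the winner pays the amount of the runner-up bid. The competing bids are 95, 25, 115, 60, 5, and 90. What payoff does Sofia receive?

Sofia's payoff: 0.

Highest competing bid: 115.
Sofia's bid 80 is not the highest, so Sofia loses, pays nothing, and earns zero payoff.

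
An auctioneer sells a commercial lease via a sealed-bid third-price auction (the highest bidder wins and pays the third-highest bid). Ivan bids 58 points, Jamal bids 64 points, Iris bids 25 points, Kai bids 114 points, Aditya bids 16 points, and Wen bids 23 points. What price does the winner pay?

Price paid: 58 points.

Ordered from highest: Kai 114 points > Jamal 64 points > Ivan 58 points > Iris 25 points > Wen 23 points > Aditya 16 points.
Kai is the highest bidder, so Kai wins.
Under the third-price rule, the price is the third-highest bid: 58 points.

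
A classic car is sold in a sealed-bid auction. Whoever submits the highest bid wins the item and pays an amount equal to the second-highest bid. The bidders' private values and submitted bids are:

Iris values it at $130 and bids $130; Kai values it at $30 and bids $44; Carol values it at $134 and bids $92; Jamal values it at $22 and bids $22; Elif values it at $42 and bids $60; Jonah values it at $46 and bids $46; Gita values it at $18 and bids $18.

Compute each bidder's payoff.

Ordered from highest: Iris $130, then Carol $92, then Elif $60, then Jonah $46, then Kai $44, then Jamal $22, then Gita $18.
Iris has the top bid and wins; the price is the second-highest bid, $92.
Iris's payoff = $130 − $92 = $38. All other bidders lose, so their payoff is 0.

Payoffs: Iris $38, Kai $0, Carol $0, Jamal $0, Elif $0, Jonah $0, Gita $0.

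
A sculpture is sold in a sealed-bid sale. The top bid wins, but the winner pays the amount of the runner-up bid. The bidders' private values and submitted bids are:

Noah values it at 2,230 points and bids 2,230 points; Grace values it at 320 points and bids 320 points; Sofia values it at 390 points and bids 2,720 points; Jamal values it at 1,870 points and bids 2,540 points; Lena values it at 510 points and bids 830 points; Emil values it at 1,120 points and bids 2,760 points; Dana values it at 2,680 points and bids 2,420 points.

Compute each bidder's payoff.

Payoffs: Noah 0 points, Grace 0 points, Sofia 0 points, Jamal 0 points, Lena 0 points, Emil -1,600 points, Dana 0 points.

Sorted high to low: Emil 2,760 points > Sofia 2,720 points > Jamal 2,540 points > Dana 2,420 points > Noah 2,230 points > Lena 830 points > Grace 320 points.
Emil has the top bid and wins; the price is the second-highest bid, 2,720 points.
Emil's payoff = 1,120 points − 2,720 points = -1,600 points. All other bidders lose, so their payoff is 0.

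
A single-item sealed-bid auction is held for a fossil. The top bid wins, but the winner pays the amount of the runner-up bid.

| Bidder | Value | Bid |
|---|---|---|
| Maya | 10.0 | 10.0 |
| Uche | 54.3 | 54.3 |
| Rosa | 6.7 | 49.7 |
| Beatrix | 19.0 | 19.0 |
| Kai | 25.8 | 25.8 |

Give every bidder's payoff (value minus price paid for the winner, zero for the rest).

Ordered from highest: Uche 54.3 > Rosa 49.7 > Kai 25.8 > Beatrix 19.0 > Maya 10.0.
Uche has the top bid and wins; the price is the second-highest bid, 49.7.
Uche's payoff = 54.3 − 49.7 = 4.6. All other bidders lose, so their payoff is 0.

Payoffs: Maya 0.0, Uche 4.6, Rosa 0.0, Beatrix 0.0, Kai 0.0.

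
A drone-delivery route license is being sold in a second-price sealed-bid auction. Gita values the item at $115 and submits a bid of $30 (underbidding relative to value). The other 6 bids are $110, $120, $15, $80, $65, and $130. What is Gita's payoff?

Highest competing bid: $130.
Gita's bid $30 is not the highest, so Gita loses, pays nothing, and earns zero payoff.

Payoff = $0.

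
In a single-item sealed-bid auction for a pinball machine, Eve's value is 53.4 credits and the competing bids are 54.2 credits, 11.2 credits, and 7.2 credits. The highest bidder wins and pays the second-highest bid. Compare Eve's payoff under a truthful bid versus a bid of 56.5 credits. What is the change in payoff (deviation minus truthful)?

The highest competing bid is 54.2 credits.
Bidding truthfully at 53.4 credits: the top bid is 54.2 credits (a rival), so Eve loses. Payoff = 0.0 credits.
Bidding 56.5 credits: Eve has the top bid, wins, and pays the second-highest bid 54.2 credits. Payoff = 53.4 credits − 54.2 credits = -0.8 credits.
Change = -0.8 credits − 0.0 credits = -0.8 credits.

Change in payoff: -0.8 credits.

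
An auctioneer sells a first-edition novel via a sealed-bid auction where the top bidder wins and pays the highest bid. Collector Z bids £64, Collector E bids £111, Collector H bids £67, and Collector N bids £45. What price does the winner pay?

The winner pays £111.

Ranking the bids: Collector E £111; Collector H £67; Collector Z £64; Collector N £45.
Collector E is the highest bidder, so Collector E wins.
Under the first-price rule, the price is the highest bid: £111.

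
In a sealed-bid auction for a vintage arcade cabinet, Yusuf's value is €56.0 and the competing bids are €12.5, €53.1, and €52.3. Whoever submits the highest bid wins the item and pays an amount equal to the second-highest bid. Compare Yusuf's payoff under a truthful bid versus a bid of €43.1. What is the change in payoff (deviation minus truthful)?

Payoff change: -€2.9.

The highest competing bid is €53.1.
Bidding truthfully at €56.0: Yusuf has the top bid, wins, and pays the second-highest bid €53.1. Payoff = €56.0 − €53.1 = €2.9.
Bidding €43.1: the top bid is €53.1 (a rival), so Yusuf loses. Payoff = €0.0.
Change = €0.0 − €2.9 = -€2.9.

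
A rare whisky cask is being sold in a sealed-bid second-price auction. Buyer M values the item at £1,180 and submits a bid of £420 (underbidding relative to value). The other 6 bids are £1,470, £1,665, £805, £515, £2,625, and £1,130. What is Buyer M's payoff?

£0

Highest competing bid: £2,625.
Buyer M's bid £420 is not the highest, so Buyer M loses, pays nothing, and earns zero payoff.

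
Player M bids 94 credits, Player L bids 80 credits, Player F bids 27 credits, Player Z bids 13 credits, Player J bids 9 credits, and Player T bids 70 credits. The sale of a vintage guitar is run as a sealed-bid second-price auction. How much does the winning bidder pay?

The winner pays 80 credits.

Ordered from highest: Player M 94 credits; Player L 80 credits; Player T 70 credits; Player F 27 credits; Player Z 13 credits; Player J 9 credits.
Player M has the highest bid, so Player M wins.
The second-highest bid is 80 credits, so that is what Player M pays.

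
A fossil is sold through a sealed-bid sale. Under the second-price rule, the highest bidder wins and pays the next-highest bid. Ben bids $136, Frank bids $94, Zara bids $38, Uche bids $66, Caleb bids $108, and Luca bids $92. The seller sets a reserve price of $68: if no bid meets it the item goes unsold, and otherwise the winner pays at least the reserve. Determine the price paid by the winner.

$108

Ranking the bids: Ben $136, then Caleb $108, then Frank $94, then Luca $92, then Uche $66, then Zara $38.
Ben has the highest bid, so Ben wins.
The second-highest bid is $108, which exceeds the reserve, so that sets the price.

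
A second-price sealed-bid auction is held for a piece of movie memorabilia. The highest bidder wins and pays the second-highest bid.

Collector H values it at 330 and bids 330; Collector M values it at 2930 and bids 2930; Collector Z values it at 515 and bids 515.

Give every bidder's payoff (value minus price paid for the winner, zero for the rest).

Ranking the bids: Collector M 2930; Collector Z 515; Collector H 330.
Collector M has the top bid and wins; the price is the second-highest bid, 515.
Collector M's payoff = 2930 − 515 = 2415. All other bidders lose, so their payoff is 0.

Payoffs: Collector H 0, Collector M 2415, Collector Z 0.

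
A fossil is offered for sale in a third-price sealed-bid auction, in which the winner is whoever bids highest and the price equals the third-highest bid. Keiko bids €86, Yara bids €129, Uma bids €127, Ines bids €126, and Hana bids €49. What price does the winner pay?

€126

Ordered from highest: Yara €129 > Uma €127 > Ines €126 > Keiko €86 > Hana €49.
Yara is the highest bidder, so Yara wins.
Under the third-price rule, the price is the third-highest bid: €126.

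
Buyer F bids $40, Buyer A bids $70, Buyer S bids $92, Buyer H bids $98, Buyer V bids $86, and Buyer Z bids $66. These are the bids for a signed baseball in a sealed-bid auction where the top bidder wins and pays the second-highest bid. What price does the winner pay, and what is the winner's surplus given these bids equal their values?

Bids in descending order: Buyer H $98 > Buyer S $92 > Buyer V $86 > Buyer A $70 > Buyer Z $66 > Buyer F $40.
Buyer H is the highest bidder, so Buyer H wins.
Under the second-price rule, the price is the second-highest bid: $92.
Surplus = $98 − $92 = $6.

Price $92; surplus $6.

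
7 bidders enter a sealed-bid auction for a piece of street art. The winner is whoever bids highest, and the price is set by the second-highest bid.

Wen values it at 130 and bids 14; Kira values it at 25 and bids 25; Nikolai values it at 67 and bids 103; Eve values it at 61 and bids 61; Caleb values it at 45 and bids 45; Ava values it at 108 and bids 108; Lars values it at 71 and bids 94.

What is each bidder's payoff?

Ranking the bids: Ava 108 > Nikolai 103 > Lars 94 > Eve 61 > Caleb 45 > Kira 25 > Wen 14.
Ava has the top bid and wins; the price is the second-highest bid, 103.
Ava's payoff = 108 − 103 = 5. All other bidders lose, so their payoff is 0.

Payoffs: Wen 0, Kira 0, Nikolai 0, Eve 0, Caleb 0, Ava 5, Lars 0.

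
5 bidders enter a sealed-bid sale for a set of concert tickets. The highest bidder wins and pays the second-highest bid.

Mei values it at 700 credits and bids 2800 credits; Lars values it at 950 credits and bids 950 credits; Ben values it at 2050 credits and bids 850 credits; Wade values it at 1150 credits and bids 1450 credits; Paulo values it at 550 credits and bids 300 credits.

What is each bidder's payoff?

Mei -750 credits, Lars 0 credits, Ben 0 credits, Wade 0 credits, Paulo 0 credits.

Ordered from highest: Mei 2800 credits; Wade 1450 credits; Lars 950 credits; Ben 850 credits; Paulo 300 credits.
Mei has the top bid and wins; the price is the second-highest bid, 1450 credits.
Mei's payoff = 700 credits − 1450 credits = -750 credits. All other bidders lose, so their payoff is 0.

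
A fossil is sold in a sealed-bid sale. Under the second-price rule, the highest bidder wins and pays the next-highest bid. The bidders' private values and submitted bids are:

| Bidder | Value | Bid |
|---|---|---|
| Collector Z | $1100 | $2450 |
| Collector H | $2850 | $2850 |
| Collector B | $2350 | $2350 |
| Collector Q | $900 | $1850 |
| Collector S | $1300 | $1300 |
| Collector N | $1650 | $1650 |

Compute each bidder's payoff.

Payoffs: Collector Z $0, Collector H $400, Collector B $0, Collector Q $0, Collector S $0, Collector N $0.

Ordered from highest: Collector H $2850 > Collector Z $2450 > Collector B $2350 > Collector Q $1850 > Collector N $1650 > Collector S $1300.
Collector H has the top bid and wins; the price is the second-highest bid, $2450.
Collector H's payoff = $2850 − $2450 = $400. All other bidders lose, so their payoff is 0.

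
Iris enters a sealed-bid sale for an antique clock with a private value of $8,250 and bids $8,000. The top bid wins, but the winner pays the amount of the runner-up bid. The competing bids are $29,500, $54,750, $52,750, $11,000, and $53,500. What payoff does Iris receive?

Highest competing bid: $54,750.
Iris's bid $8,000 is not the highest, so Iris loses, pays nothing, and earns zero payoff.

Payoff = $0.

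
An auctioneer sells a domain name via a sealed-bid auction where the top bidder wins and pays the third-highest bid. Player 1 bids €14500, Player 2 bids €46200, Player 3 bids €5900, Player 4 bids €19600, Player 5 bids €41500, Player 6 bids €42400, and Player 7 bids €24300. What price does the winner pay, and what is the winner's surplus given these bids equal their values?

Ranking the bids: Player 2 €46200; Player 6 €42400; Player 5 €41500; Player 7 €24300; Player 4 €19600; Player 1 €14500; Player 3 €5900.
Player 2 is the highest bidder, so Player 2 wins.
Under the third-price rule, the price is the third-highest bid: €41500.
Surplus = €46200 − €41500 = €4700.

The winner pays €41500 for a surplus of €4700.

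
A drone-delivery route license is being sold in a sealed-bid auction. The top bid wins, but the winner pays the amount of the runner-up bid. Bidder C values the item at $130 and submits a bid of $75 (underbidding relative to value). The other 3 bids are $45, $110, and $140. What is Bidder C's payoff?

Highest competing bid: $140.
Bidder C's bid $75 is not the highest, so Bidder C loses, pays nothing, and earns zero payoff.

Bidder C's payoff: $0.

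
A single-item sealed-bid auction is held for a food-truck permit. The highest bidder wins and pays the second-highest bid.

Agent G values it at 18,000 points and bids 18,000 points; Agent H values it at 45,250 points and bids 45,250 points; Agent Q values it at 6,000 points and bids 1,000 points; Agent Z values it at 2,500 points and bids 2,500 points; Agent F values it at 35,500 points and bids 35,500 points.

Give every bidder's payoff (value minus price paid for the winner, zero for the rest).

Payoffs: Agent G 0 points, Agent H 9,750 points, Agent Q 0 points, Agent Z 0 points, Agent F 0 points.

Bids in descending order: Agent H 45,250 points; Agent F 35,500 points; Agent G 18,000 points; Agent Z 2,500 points; Agent Q 1,000 points.
Agent H has the top bid and wins; the price is the second-highest bid, 35,500 points.
Agent H's payoff = 45,250 points − 35,500 points = 9,750 points. All other bidders lose, so their payoff is 0.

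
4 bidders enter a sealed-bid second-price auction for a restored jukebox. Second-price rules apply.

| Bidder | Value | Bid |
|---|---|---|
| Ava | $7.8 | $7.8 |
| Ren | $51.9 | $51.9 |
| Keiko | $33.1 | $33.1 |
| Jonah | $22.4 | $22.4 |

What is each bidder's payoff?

Payoffs: Ava $0.0, Ren $18.8, Keiko $0.0, Jonah $0.0.

Sorted high to low: Ren $51.9 > Keiko $33.1 > Jonah $22.4 > Ava $7.8.
Ren has the top bid and wins; the price is the second-highest bid, $33.1.
Ren's payoff = $51.9 − $33.1 = $18.8. All other bidders lose, so their payoff is 0.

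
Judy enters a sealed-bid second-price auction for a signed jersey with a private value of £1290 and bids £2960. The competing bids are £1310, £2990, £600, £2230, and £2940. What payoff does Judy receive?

Payoff = £0.

Highest competing bid: £2990.
Judy's bid £2960 is not the highest, so Judy loses, pays nothing, and earns zero payoff.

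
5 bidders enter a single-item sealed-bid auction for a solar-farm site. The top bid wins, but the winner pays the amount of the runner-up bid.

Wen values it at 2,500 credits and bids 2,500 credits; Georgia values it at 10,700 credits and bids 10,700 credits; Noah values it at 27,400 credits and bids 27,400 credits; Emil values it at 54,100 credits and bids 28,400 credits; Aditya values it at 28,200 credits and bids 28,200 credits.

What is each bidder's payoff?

Wen 0 credits, Georgia 0 credits, Noah 0 credits, Emil 25,900 credits, Aditya 0 credits.

Sorted high to low: Emil 28,400 credits, then Aditya 28,200 credits, then Noah 27,400 credits, then Georgia 10,700 credits, then Wen 2,500 credits.
Emil has the top bid and wins; the price is the second-highest bid, 28,200 credits.
Emil's payoff = 54,100 credits − 28,200 credits = 25,900 credits. All other bidders lose, so their payoff is 0.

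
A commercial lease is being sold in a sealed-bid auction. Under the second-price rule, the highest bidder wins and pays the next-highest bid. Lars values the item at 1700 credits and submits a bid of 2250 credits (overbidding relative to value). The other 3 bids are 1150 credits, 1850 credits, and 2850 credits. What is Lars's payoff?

Highest competing bid: 2850 credits.
Lars's bid 2250 credits is not the highest, so Lars loses, pays nothing, and earns zero payoff.

Payoff = 0 credits.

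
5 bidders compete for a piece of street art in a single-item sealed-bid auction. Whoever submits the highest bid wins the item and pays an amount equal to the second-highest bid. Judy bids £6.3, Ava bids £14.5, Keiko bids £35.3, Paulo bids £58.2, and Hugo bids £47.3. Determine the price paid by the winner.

Price paid: £47.3.

Ordered from highest: Paulo £58.2 > Hugo £47.3 > Keiko £35.3 > Ava £14.5 > Judy £6.3.
Paulo has the highest bid, so Paulo wins.
The second-highest bid is £47.3, so that is what Paulo pays.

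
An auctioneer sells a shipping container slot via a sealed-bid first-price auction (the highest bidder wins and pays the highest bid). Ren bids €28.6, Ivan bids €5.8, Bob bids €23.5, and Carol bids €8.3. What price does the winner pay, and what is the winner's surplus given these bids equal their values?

Bids in descending order: Ren €28.6; Bob €23.5; Carol €8.3; Ivan €5.8.
Ren is the highest bidder, so Ren wins.
Under the first-price rule, the price is the highest bid: €28.6.
Surplus = €28.6 − €28.6 = €0.0.

The winner pays €28.6 for a surplus of €0.0.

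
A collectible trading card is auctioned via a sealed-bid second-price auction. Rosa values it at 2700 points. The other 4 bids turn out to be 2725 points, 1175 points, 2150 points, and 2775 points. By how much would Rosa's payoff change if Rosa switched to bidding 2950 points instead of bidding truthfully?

The highest competing bid is 2775 points.
Bidding truthfully at 2700 points: the top bid is 2775 points (a rival), so Rosa loses. Payoff = 0 points.
Bidding 2950 points: Rosa has the top bid, wins, and pays the second-highest bid 2775 points. Payoff = 2700 points − 2775 points = -75 points.
Change = -75 points − 0 points = -75 points.
Deviating from a truthful bid can only lose payoff in a second-price auction — never gain.

Change in payoff: -75 points.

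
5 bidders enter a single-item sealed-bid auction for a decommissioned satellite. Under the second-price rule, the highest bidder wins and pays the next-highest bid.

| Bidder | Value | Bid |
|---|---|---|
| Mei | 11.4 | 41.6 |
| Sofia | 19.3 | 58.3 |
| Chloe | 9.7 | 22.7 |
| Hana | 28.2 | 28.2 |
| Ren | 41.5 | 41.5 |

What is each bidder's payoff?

Sorted high to low: Sofia 58.3 > Mei 41.6 > Ren 41.5 > Hana 28.2 > Chloe 22.7.
Sofia has the top bid and wins; the price is the second-highest bid, 41.6.
Sofia's payoff = 19.3 − 41.6 = -22.3. All other bidders lose, so their payoff is 0.

Mei 0.0, Sofia -22.3, Chloe 0.0, Hana 0.0, Ren 0.0.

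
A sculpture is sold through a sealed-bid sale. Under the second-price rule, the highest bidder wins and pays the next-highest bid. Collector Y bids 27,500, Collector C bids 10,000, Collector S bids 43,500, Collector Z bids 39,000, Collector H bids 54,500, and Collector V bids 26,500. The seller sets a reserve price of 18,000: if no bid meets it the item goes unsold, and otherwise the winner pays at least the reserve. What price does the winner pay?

Bids in descending order: Collector H 54,500, then Collector S 43,500, then Collector Z 39,000, then Collector Y 27,500, then Collector V 26,500, then Collector C 10,000.
Collector H has the highest bid, so Collector H wins.
The second-highest bid is 43,500, which exceeds the reserve, so that sets the price.

Price paid: 43,500.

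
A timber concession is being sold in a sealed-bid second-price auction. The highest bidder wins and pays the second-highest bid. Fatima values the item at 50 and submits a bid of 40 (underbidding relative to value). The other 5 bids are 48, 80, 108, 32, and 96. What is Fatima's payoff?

Highest competing bid: 108.
Fatima's bid 40 is not the highest, so Fatima loses, pays nothing, and earns zero payoff.

Fatima's payoff: 0.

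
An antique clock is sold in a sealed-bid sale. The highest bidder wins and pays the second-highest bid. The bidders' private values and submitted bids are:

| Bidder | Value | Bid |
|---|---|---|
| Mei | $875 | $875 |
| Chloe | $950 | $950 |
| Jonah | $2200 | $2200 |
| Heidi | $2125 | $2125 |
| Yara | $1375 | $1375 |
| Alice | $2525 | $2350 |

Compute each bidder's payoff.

Mei $0, Chloe $0, Jonah $0, Heidi $0, Yara $0, Alice $325.

Bids in descending order: Alice $2350 > Jonah $2200 > Heidi $2125 > Yara $1375 > Chloe $950 > Mei $875.
Alice has the top bid and wins; the price is the second-highest bid, $2200.
Alice's payoff = $2525 − $2200 = $325. All other bidders lose, so their payoff is 0.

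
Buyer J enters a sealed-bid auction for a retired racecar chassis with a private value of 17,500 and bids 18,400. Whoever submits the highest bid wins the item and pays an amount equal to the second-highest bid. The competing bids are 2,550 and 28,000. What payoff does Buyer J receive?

Buyer J's payoff: 0.

Highest competing bid: 28,000.
Buyer J's bid 18,400 is not the highest, so Buyer J loses, pays nothing, and earns zero payoff.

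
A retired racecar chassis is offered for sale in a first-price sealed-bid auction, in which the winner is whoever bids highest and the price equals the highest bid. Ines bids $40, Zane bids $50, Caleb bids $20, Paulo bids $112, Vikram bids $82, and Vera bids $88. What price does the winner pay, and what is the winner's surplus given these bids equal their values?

Price $112; surplus $0.

Bids in descending order: Paulo $112 > Vera $88 > Vikram $82 > Zane $50 > Ines $40 > Caleb $20.
Paulo is the highest bidder, so Paulo wins.
Under the first-price rule, the price is the highest bid: $112.
Surplus = $112 − $112 = $0.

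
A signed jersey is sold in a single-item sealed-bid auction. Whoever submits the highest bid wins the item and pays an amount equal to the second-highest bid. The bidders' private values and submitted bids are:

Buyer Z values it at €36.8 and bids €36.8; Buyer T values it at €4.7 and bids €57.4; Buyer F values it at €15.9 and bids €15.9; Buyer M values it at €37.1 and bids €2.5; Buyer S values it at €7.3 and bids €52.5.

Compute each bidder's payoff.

Bids in descending order: Buyer T €57.4 > Buyer S €52.5 > Buyer Z €36.8 > Buyer F €15.9 > Buyer M €2.5.
Buyer T has the top bid and wins; the price is the second-highest bid, €52.5.
Buyer T's payoff = €4.7 − €52.5 = -€47.8. All other bidders lose, so their payoff is 0.

Payoffs: Buyer Z €0.0, Buyer T -€47.8, Buyer F €0.0, Buyer M €0.0, Buyer S €0.0.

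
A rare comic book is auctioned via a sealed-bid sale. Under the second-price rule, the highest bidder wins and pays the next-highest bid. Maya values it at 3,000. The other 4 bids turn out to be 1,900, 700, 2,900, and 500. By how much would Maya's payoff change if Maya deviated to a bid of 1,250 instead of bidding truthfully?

The highest competing bid is 2,900.
Bidding truthfully at 3,000: Maya has the top bid, wins, and pays the second-highest bid 2,900. Payoff = 3,000 − 2,900 = 100.
Bidding 1,250: the top bid is 2,900 (a rival), so Maya loses. Payoff = 0.
Change = 0 − 100 = -100.
Deviating from a truthful bid can only lose payoff in a second-price auction — never gain.

-100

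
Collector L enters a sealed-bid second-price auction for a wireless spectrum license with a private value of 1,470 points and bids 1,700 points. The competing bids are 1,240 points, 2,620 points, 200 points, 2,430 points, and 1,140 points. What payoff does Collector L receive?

Highest competing bid: 2,620 points.
Collector L's bid 1,700 points is not the highest, so Collector L loses, pays nothing, and earns zero payoff.

0 points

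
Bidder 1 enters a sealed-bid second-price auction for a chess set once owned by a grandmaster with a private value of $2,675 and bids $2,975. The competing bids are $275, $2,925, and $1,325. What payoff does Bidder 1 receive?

Highest competing bid: $2,925.
Bidder 1's bid $2,975 is the highest overall, so Bidder 1 wins and pays the second-highest bid, $2,925.
Payoff = value − price = $2,675 − $2,925 = -$250.
Overbidding won the item at a price above value — truthful bidding would have avoided this loss.

Payoff = -$250.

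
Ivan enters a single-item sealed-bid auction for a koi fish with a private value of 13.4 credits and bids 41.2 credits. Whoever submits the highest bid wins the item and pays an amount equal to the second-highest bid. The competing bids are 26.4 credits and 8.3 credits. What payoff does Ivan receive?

Highest competing bid: 26.4 credits.
Ivan's bid 41.2 credits is the highest overall, so Ivan wins and pays the second-highest bid, 26.4 credits.
Payoff = value − price = 13.4 credits − 26.4 credits = -13.0 credits.

Payoff = -13.0 credits.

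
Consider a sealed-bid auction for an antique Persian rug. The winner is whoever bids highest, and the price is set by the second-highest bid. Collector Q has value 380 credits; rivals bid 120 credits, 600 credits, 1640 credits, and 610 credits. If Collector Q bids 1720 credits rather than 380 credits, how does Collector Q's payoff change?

The highest competing bid is 1640 credits.
Bidding truthfully at 380 credits: the top bid is 1640 credits (a rival), so Collector Q loses. Payoff = 0 credits.
Bidding 1720 credits: Collector Q has the top bid, wins, and pays the second-highest bid 1640 credits. Payoff = 380 credits − 1640 credits = -1260 credits.
Change = -1260 credits − 0 credits = -1260 credits.

-1260 credits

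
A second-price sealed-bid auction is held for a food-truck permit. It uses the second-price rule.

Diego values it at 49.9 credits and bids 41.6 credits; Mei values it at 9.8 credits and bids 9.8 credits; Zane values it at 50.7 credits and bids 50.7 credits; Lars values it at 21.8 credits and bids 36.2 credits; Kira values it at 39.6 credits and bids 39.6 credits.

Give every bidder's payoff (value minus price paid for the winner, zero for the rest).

Diego 0.0 credits, Mei 0.0 credits, Zane 9.1 credits, Lars 0.0 credits, Kira 0.0 credits.

Ordered from highest: Zane 50.7 credits > Diego 41.6 credits > Kira 39.6 credits > Lars 36.2 credits > Mei 9.8 credits.
Zane has the top bid and wins; the price is the second-highest bid, 41.6 credits.
Zane's payoff = 50.7 credits − 41.6 credits = 9.1 credits. All other bidders lose, so their payoff is 0.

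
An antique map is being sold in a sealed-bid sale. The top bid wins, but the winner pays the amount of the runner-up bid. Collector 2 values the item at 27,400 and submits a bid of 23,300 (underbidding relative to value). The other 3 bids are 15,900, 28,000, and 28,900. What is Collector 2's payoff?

Highest competing bid: 28,900.
Collector 2's bid 23,300 is not the highest, so Collector 2 loses, pays nothing, and earns zero payoff.

The bidder's payoff: 0.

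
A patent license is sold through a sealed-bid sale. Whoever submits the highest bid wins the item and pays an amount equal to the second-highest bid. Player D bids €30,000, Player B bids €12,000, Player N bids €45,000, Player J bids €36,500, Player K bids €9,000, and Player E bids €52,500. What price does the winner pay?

€45,000

Ordered from highest: Player E €52,500; Player N €45,000; Player J €36,500; Player D €30,000; Player B €12,000; Player K €9,000.
Player E has the highest bid, so Player E wins.
The second-highest bid is €45,000, so that is what Player E pays.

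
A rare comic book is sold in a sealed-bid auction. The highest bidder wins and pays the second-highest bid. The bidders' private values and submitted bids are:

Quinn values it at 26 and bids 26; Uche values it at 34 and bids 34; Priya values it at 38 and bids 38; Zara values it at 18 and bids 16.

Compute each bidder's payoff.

Bids in descending order: Priya 38; Uche 34; Quinn 26; Zara 16.
Priya has the top bid and wins; the price is the second-highest bid, 34.
Priya's payoff = 38 − 34 = 4. All other bidders lose, so their payoff is 0.

Quinn 0, Uche 0, Priya 4, Zara 0.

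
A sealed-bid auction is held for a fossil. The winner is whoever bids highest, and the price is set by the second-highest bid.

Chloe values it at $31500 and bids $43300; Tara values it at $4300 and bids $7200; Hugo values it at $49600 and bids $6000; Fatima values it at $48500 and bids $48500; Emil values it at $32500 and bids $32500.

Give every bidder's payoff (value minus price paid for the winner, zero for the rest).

Payoffs: Chloe $0, Tara $0, Hugo $0, Fatima $5200, Emil $0.

Ordered from highest: Fatima $48500, then Chloe $43300, then Emil $32500, then Tara $7200, then Hugo $6000.
Fatima has the top bid and wins; the price is the second-highest bid, $43300.
Fatima's payoff = $48500 − $43300 = $5200. All other bidders lose, so their payoff is 0.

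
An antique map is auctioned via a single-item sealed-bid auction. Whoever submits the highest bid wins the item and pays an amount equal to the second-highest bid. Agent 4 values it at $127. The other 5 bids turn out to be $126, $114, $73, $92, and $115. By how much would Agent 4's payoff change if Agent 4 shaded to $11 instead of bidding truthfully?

Payoff change: -$1.

The highest competing bid is $126.
Bidding truthfully at $127: Agent 4 has the top bid, wins, and pays the second-highest bid $126. Payoff = $127 − $126 = $1.
Bidding $11: the top bid is $126 (a rival), so Agent 4 loses. Payoff = $0.
Change = $0 − $1 = -$1.
This is the dominant-strategy logic: truthful bidding weakly beats any alternative.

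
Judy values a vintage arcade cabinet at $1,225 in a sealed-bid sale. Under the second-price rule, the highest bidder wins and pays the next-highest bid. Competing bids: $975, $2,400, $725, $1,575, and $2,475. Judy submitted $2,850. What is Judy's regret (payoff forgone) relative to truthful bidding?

Payoff forgone: $1,250.

The highest competing bid is $2,475.
Bidding truthfully at $1,225: the top bid is $2,475 (a rival), so Judy loses. Payoff = $0.
Bidding $2,850: Judy has the top bid, wins, and pays the second-highest bid $2,475. Payoff = $1,225 − $2,475 = -$1,250.
Regret = truthful payoff − actual payoff = $0 − -$1,250 = $1,250.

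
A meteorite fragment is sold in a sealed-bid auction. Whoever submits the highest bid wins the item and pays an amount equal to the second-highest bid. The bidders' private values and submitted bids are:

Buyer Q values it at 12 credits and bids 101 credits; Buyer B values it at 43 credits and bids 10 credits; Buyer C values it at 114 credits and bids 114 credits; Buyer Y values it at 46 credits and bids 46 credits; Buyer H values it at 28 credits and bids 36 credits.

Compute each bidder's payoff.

Bids in descending order: Buyer C 114 credits, then Buyer Q 101 credits, then Buyer Y 46 credits, then Buyer H 36 credits, then Buyer B 10 credits.
Buyer C has the top bid and wins; the price is the second-highest bid, 101 credits.
Buyer C's payoff = 114 credits − 101 credits = 13 credits. All other bidders lose, so their payoff is 0.

Buyer Q 0 credits, Buyer B 0 credits, Buyer C 13 credits, Buyer Y 0 credits, Buyer H 0 credits.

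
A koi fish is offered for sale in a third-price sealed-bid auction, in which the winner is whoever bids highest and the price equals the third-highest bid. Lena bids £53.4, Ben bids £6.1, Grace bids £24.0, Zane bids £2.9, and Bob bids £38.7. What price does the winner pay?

Bids in descending order: Lena £53.4; Bob £38.7; Grace £24.0; Ben £6.1; Zane £2.9.
Lena is the highest bidder, so Lena wins.
Under the third-price rule, the price is the third-highest bid: £24.0.

The winner pays £24.0.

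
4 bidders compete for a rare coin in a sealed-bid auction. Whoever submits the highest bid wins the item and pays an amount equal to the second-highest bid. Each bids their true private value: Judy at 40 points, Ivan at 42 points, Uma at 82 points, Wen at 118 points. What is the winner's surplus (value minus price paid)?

Surplus = 36 points.

Ordered from highest: Wen 118 points > Uma 82 points > Ivan 42 points > Judy 40 points.
Wen wins with the top bid and pays the second-highest, 82 points.
Surplus = 118 points − 82 points = 36 points.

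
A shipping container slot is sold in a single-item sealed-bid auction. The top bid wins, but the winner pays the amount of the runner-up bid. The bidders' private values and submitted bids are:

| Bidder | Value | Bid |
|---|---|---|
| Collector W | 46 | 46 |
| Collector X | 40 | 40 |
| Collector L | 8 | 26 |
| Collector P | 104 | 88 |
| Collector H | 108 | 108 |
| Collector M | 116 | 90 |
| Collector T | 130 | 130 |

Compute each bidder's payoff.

Bids in descending order: Collector T 130 > Collector H 108 > Collector M 90 > Collector P 88 > Collector W 46 > Collector X 40 > Collector L 26.
Collector T has the top bid and wins; the price is the second-highest bid, 108.
Collector T's payoff = 130 − 108 = 22. All other bidders lose, so their payoff is 0.

Payoffs: Collector W 0, Collector X 0, Collector L 0, Collector P 0, Collector H 0, Collector M 0, Collector T 22.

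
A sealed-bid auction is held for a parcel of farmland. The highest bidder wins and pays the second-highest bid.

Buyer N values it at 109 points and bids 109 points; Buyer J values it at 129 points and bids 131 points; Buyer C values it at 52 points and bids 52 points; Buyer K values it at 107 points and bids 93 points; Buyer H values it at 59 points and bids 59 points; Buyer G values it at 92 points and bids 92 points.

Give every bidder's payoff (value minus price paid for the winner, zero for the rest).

Ranking the bids: Buyer J 131 points, then Buyer N 109 points, then Buyer K 93 points, then Buyer G 92 points, then Buyer H 59 points, then Buyer C 52 points.
Buyer J has the top bid and wins; the price is the second-highest bid, 109 points.
Buyer J's payoff = 129 points − 109 points = 20 points. All other bidders lose, so their payoff is 0.

Payoffs: Buyer N 0 points, Buyer J 20 points, Buyer C 0 points, Buyer K 0 points, Buyer H 0 points, Buyer G 0 points.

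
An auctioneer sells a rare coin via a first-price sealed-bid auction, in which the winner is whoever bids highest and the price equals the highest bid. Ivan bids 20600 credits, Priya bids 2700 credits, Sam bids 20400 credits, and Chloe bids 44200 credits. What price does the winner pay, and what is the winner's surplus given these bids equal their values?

Ranking the bids: Chloe 44200 credits > Ivan 20600 credits > Sam 20400 credits > Priya 2700 credits.
Chloe is the highest bidder, so Chloe wins.
Under the first-price rule, the price is the highest bid: 44200 credits.
Surplus = 44200 credits − 44200 credits = 0 credits.

The winner pays 44200 credits for a surplus of 0 credits.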